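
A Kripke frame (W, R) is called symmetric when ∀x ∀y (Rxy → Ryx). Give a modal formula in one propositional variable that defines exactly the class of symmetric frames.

q → □◇q

The condition is symmetry. The B schema q → □◇q defines it.
Suppose q→□◇q is valid. Take Rxy and set V(q)={x}. Then q at x, so □◇q at x, so ◇q at y, so some z with Ryz has q; z=x, i.e. Ryx.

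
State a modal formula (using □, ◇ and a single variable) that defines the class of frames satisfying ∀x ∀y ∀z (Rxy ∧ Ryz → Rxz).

A defining formula is □p → □□p (the 4 axiom).

□p → □□p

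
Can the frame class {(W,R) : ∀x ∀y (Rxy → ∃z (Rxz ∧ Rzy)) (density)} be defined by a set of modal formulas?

Definable; □□q → □q defines it

Yes: it is density, defined by the C4 schema □□q → □q.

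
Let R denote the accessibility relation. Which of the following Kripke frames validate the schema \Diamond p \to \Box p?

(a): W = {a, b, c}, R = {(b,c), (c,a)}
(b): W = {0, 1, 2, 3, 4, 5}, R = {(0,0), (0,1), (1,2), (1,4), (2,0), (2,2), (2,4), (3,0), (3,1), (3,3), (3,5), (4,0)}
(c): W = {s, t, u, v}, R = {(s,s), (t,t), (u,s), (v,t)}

This is the axiom for partial functionality; its first-order frame correspondent is \forall x \forall y \forall z (Rxy \wedge Rxz \to y = z).
(a): condition met.
(b): fails — 0 sees both 0 and 1.
(c): condition met.
Valid on: (a), (c).

(a), (c)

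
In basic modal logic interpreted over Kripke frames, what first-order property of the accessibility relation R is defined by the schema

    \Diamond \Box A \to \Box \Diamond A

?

This schema is the .2 axiom.
Its frame correspondent is convergence — \forall x \forall y \forall z (Rxy \wedge Rxz \to \exists w (Ryw \wedge Rzw)).

Convergence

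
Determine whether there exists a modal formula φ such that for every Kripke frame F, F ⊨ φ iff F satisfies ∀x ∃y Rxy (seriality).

The condition is seriality. A defining modal formula is □p → ◇p.

Definable; □p → ◇p defines it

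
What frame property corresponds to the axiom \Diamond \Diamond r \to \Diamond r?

Equivalently (dual form): □r → □□r.
Suppose □r→□□r is valid. Take Rxy, Ryz and set V(r)={w : Rxw}. Then □r at x, so □□r at x, so □r at y, so r at z, i.e. Rxz.

Transitivity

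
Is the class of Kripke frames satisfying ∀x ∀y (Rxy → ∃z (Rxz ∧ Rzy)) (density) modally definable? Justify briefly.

Yes, by □□q → □q

Yes: it is density, defined by the C4 schema □□q → □q.
Suppose □□q→□q is valid. Take Rxy and set V(q)={w : xR²w}. Then □□q at x, so □q at x, so q at y, i.e. ∃z(Rxz∧Rzy).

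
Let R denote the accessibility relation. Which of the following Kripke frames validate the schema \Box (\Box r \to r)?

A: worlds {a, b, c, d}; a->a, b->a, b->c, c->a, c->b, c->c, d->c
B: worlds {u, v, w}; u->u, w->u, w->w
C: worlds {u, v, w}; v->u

Frame correspondent (Sahlqvist): \forall x \forall y (Rxy \to Ryy) — i.e. shift-reflexivity.
A: fails — Rcb but not Rbb.
B: ✓.
C: fails — Rvu but not Ruu.
Valid on: B.

B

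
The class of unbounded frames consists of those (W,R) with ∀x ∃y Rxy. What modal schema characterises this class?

A defining formula is □s → ◇s (the D axiom).
Suppose □s→◇s is valid. At any x set V(s)=W. Then □s at x, so ◇s at x, so x has a successor.

□s → ◇s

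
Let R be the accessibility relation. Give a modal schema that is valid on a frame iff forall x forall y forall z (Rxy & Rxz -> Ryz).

The condition is the Euclidean property. The 5 schema ◇s → □◇s defines it.
Suppose ◇s→□◇s is valid. Take Rxy, Rxz and set V(s)={y}. Then ◇s at x, so □◇s at x, so ◇s at z, so some w with Rzw has s; w=y, i.e. Rzy. By symmetry of the argument, Ryz.

◇s → □◇s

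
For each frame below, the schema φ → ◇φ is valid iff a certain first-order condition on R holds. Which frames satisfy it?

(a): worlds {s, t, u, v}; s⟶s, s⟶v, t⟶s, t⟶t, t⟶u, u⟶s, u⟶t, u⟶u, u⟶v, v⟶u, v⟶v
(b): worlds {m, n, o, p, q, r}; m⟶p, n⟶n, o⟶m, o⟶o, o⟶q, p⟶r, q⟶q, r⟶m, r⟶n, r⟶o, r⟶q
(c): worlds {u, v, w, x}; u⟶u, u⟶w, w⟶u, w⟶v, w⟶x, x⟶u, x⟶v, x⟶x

This is the axiom for reflexivity; its first-order frame correspondent is ∀x Rxx.
(a): condition met.
(b): fails — world m does not see itself.
(c): fails — world v does not see itself.

(a)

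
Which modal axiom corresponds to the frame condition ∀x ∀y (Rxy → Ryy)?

A defining formula is □(□q → q) (the T□ axiom).

□(□q → q)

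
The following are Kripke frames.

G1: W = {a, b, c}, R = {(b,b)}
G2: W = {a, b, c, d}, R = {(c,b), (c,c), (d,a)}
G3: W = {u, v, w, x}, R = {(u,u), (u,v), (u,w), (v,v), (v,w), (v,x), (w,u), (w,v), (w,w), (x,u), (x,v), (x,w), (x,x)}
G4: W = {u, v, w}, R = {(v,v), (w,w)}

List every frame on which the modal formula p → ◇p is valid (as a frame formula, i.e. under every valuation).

Frame correspondent (Sahlqvist): ∀x Rxx — i.e. reflexivity.
G1: fails — world a does not see itself.
G2: fails — world a does not see itself.
G3: condition met.
G4: fails — world u does not see itself.

G3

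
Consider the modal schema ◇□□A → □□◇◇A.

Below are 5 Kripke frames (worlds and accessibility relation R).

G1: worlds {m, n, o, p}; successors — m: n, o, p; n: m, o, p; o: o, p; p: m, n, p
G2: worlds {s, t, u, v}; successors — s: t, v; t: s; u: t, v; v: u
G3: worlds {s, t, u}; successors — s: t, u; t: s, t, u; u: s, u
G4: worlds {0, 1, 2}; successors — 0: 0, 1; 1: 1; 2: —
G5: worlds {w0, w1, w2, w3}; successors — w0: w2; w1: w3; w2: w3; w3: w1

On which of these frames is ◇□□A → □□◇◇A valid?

This is the axiom for a generalized confluence (Geach) condition; its first-order frame correspondent is ∀x ∀y ∀z ((xRy ∧ xR²z) → ∃w (yR²w ∧ zR²w)).
G1: holds.
G2: fails — sRt, sR²s but no w with tR²w and sR²w.
G3: holds.
G4: holds.
G5: fails — w0Rw2, w0R²w3 but no w with w2R²w and w3R²w.

G1, G3, G4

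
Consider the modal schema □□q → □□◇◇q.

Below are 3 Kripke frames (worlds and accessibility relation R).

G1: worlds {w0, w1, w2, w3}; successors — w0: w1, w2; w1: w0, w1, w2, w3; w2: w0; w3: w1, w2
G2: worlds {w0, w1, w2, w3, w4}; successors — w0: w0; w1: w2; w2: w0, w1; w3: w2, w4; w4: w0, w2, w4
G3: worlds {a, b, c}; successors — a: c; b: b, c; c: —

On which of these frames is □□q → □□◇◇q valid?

Frame correspondent (Sahlqvist): ∀x ∀z (xR²z → ∃w (xR²w ∧ zR²w)) — i.e. a generalized confluence (Geach) condition.
G1: holds.
G2: holds.
G3: fails — bR²c but no w with bR²w and cR²w.
Valid on: G1, G2.

G1, G2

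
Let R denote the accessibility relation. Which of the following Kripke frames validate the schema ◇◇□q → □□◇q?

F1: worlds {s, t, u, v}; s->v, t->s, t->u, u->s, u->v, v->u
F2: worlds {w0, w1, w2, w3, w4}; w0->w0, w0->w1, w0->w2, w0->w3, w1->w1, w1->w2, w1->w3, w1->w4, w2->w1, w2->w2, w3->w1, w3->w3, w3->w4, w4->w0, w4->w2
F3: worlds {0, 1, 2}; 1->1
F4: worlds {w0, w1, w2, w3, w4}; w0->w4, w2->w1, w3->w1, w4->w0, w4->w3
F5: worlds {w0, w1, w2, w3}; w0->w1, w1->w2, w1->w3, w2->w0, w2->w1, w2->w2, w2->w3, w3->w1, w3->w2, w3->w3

The schema corresponds to a generalized confluence (Geach) condition: ∀x ∀y ∀z ((xR²y ∧ xR²z) → ∃w (yRw ∧ zRw)).
F1: fails — tR²s, tR²v but no w with sRw and vRw.
F2: fails — w0R²w3, w0R²w4 but no w with w3Rw and w4Rw.
F3: holds.
F4: fails — w0R²w0, w0R²w3 but no w with w0Rw and w3Rw.
F5: fails — w1R²w0, w1R²w1 but no w with w0Rw and w1Rw.
Valid on: F3.

F3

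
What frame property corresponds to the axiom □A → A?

Suppose □A→A is valid. At any x set V(A)={w : Rxw}. Then □A holds at x, so A holds at x, i.e. Rxx.

reflexivity: ∀x Rxx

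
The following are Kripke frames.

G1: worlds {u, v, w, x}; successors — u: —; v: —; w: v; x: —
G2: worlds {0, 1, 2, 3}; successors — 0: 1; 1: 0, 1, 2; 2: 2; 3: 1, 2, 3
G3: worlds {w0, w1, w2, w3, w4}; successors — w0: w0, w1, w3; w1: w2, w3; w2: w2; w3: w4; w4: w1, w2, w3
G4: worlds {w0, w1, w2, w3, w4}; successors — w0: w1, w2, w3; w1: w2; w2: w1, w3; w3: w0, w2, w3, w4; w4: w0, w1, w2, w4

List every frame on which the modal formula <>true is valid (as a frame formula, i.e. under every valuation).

The schema corresponds to seriality: forall x exists y Rxy.
G1: fails — world u has no successor.
G2: satisfies the condition.
G3: satisfies the condition.
G4: satisfies the condition.
Valid on: G2, G3, G4.

G2, G3, G4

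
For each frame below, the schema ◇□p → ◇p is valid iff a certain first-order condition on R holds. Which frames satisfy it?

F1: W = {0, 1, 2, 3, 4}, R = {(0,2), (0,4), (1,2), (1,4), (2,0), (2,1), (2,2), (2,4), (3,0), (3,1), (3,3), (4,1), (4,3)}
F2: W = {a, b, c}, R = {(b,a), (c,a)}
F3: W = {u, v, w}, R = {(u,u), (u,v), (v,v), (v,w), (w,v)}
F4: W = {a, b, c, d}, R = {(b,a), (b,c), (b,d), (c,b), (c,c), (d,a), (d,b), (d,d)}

F3

Frame correspondent (Sahlqvist): ∀x ∀y (xRy → ∃w (yRw ∧ xRw)) — i.e. a generalized confluence (Geach) condition.
F1: fails — 0R4 but no w with 4Rw and 0Rw.
F2: fails — bRa but no w with aRw and bRw.
F3: condition met.
F4: fails — bRa but no w with aRw and bRw.
Valid on: F3.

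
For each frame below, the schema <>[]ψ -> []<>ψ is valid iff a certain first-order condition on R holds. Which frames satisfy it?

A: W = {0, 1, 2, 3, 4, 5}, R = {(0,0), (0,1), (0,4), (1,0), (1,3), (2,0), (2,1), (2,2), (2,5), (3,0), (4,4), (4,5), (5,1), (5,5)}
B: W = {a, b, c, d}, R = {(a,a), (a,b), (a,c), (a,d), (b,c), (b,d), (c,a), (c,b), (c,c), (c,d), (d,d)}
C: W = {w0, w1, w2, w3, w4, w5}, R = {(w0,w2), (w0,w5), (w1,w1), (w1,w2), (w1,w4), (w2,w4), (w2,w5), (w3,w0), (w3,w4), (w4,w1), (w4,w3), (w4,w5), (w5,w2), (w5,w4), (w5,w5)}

Frame correspondent (Sahlqvist): forall x forall y forall z (Rxy & Rxz -> exists w (Ryw & Rzw)) — i.e. convergence.
A: fails — R01 and R04 but 1 and 4 have no common successor.
B: holds.
C: holds.

B, C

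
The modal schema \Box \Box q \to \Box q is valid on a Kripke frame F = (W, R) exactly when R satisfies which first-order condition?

density

Suppose □□q→□q is valid. Take Rxy and set V(q)={w : xR²w}. Then □□q at x, so □q at x, so q at y, i.e. ∃z(Rxz∧Rzy).
Conversely, on a frame with density the schema holds at every world under every valuation.
Frame condition: \forall x \forall y (Rxy \to \exists z (Rxz \wedge Rzy)).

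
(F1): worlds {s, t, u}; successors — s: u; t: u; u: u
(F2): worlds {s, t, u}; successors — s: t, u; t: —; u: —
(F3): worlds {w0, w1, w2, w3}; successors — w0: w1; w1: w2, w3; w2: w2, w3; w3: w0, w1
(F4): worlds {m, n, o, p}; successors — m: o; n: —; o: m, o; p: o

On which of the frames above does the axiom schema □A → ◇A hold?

(F1), (F3)

This is the axiom for seriality; its first-order frame correspondent is ∀x ∃y Rxy.
(F1): satisfies the condition.
(F2): fails — world t has no successor.
(F3): satisfies the condition.
(F4): fails — world n has no successor.
Valid on: (F1), (F3).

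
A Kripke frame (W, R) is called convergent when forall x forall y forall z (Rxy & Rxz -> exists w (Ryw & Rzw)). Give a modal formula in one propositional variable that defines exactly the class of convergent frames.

A defining formula is ◇□s → □◇s (the .2 axiom).
Suppose ◇□s→□◇s is valid. Take Rxy, Rxz and set V(s)={w : Ryw}. Then □s at y so ◇□s at x, so □◇s at x, so ◇s at z, giving w with Rzw and Ryw.

◇□s → □◇s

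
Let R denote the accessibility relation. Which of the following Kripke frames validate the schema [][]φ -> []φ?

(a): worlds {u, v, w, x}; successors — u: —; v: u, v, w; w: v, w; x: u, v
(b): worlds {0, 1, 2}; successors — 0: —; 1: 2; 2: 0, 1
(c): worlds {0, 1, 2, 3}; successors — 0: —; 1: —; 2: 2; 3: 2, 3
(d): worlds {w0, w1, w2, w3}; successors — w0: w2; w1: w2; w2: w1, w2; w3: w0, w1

(a), (c)

This is the axiom for density; its first-order frame correspondent is forall x forall y (Rxy -> exists z (Rxz & Rzy)).
(a): condition met.
(b): fails — R12 but no z with R1z and Rz2.
(c): condition met.
(d): fails — Rw3w1 but no z with Rw3z and Rzw1.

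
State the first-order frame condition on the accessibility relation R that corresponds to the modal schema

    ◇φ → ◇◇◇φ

∀x ∀y (xRy → ∃w (y = w ∧ xR³w))

This is a Sahlqvist (Geach-type) schema ◇^1□^0φ → □^0◇^3φ.
First-order correspondent: ∀x ∀y (xRy → ∃w (y = w ∧ xR³w)).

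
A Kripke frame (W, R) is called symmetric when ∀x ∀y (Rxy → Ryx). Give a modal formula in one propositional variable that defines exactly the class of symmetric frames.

The condition is symmetry. The B schema s → □◇s defines it.
Suppose s→□◇s is valid. Take Rxy and set V(s)={x}. Then s at x, so □◇s at x, so ◇s at y, so some z with Ryz has s; z=x, i.e. Ryx.

s → □◇s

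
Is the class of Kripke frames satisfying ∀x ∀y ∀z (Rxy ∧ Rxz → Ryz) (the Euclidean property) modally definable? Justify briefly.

Definable; ◇p → □◇p defines it

The condition is the Euclidean property. A defining modal formula is ◇p → □◇p.
Suppose ◇p→□◇p is valid. Take Rxy, Rxz and set V(p)={y}. Then ◇p at x, so □◇p at x, so ◇p at z, so some w with Rzw has p; w=y, i.e. Rzy. By symmetry of the argument, Ryz.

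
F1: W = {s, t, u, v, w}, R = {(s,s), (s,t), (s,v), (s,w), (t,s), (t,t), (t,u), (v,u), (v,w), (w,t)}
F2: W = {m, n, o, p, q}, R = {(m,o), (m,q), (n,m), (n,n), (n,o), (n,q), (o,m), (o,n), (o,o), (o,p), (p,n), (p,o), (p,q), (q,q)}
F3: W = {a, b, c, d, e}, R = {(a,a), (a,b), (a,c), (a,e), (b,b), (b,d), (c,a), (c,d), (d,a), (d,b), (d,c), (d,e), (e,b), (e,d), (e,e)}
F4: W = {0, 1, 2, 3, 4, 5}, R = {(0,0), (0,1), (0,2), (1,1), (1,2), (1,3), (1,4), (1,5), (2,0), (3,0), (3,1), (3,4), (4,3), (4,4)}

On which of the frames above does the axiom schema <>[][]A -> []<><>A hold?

Frame correspondent (Sahlqvist): forall x forall y forall z ((xRy & xRz) -> exists w (y R^2 w & z R^2 w)) — i.e. a generalized confluence (Geach) condition.
F1: fails — tRs, tRu but no w* with sR²w* and uR²w*.
F2: condition met.
F3: condition met.
F4: fails — 1R1, 1R5 but no w with 1R²w and 5R²w.

F2, F3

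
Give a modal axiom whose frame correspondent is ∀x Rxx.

This is reflexivity; the standard corresponding axiom is T: □p → p.
Suppose □p→p is valid. At any x set V(p)={w : Rxw}. Then □p holds at x, so p holds at x, i.e. Rxx.

□p → p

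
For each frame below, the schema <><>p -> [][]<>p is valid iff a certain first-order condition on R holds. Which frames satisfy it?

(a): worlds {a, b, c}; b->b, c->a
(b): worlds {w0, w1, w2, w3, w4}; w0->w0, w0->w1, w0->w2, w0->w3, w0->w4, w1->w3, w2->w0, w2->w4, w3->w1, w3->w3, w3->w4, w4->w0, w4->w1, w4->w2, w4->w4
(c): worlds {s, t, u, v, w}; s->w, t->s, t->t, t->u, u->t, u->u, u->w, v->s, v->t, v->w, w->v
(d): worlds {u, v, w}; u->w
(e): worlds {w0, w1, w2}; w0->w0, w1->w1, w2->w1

(a), (d), (e)

This is the axiom for a generalized confluence (Geach) condition; its first-order frame correspondent is forall x forall y forall z ((x R^2 y & x R^2 z) -> exists w (y = w & zRw)).
(a): holds.
(b): fails — w0R²w0, w0R²w1 but no w with w0=w and w1Rw.
(c): fails — sR²v, sR²v but no w* with v=w* and vRw*.
(d): holds.
(e): holds.
Valid on: (a), (d), (e).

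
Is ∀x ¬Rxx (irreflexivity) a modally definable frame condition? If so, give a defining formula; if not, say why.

Modal frame validity is preserved under surjective bounded morphisms.
The 3-cycle (worlds s,t,u with s→t→u→s) is irreflexive, and the map sending every world to a single reflexive point • is a surjective bounded morphism (forth: every edge maps to (•,•); back: every world has a successor). So any modal formula valid on the 3-cycle is also valid on the reflexive point, which is not irreflexive.
So the class is not modally definable.

Not definable by any modal formula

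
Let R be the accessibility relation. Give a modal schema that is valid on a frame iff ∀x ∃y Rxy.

This is seriality; the standard corresponding axiom is D: □p → ◇p.
Suppose □p→◇p is valid. At any x set V(p)=W. Then □p at x, so ◇p at x, so x has a successor.

□p → ◇p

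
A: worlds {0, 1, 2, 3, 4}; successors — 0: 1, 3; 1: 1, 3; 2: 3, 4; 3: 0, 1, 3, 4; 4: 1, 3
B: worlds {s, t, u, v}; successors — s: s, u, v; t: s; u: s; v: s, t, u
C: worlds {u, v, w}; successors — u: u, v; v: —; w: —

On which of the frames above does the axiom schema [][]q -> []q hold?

Frame correspondent (Sahlqvist): forall x forall y (Rxy -> exists z (Rxz & Rzy)) — i.e. density.
A: satisfies the condition.
B: fails — Rvt but no z with Rvz and Rzt.
C: satisfies the condition.

A, C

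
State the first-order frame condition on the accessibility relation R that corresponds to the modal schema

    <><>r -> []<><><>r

forall x forall y forall z ((x R^2 y & xRz) -> exists w (y = w & z R^3 w))

This is a Sahlqvist (Geach-type) schema ◇^2□^0r → □^1◇^3r.
Minimal-valuation argument: fix x; take any y with xR^2y and any z with xR^1z. Set V(r) to the set of worlds R-reachable from y in exactly 0 steps. Then □^0r holds at y, so the antecedent holds at x; validity forces ◇^3r at z, giving a w with zR^3w and yR^0w.
First-order correspondent: forall x forall y forall z ((x R^2 y & xRz) -> exists w (y = w & z R^3 w)).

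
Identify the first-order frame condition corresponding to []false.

□⊥ is valid iff no world has any successor (otherwise □⊥ fails at any world with one).
The converse is a direct semantic check.
Frame condition: forall x forall y ~Rxy.

emptiness of R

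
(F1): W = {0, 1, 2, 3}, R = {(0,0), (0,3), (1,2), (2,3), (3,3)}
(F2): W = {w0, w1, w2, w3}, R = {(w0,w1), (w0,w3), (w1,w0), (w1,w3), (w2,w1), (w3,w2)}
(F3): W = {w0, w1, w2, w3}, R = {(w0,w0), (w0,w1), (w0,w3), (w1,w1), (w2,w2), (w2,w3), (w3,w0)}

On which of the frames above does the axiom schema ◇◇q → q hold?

This is the axiom for a generalized confluence (Geach) condition; its first-order frame correspondent is ∀x ∀y (xR²y → ∃w (y = w ∧ x = w)).
(F1): fails — 0R²3 but 3 ≠ 0.
(F2): fails — w0R²w2 but w2 ≠ w0.
(F3): fails — w0R²w1 but w1 ≠ w0.

none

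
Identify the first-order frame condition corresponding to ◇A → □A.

This schema is the CD axiom.
Its frame correspondent is partial functionality — ∀x ∀y ∀z (Rxy ∧ Rxz → y = z).

Partial functionality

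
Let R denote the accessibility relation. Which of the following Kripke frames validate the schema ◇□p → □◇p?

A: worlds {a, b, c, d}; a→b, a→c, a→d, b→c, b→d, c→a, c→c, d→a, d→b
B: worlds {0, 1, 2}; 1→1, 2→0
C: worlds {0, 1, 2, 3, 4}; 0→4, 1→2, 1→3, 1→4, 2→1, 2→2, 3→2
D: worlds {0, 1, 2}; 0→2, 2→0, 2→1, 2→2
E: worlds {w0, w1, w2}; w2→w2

This is the axiom for convergence; its first-order frame correspondent is ∀x ∀y ∀z (Rxy ∧ Rxz → ∃w (Ryw ∧ Rzw)).
A: fails — Rab and Rad but b and d have no common successor.
B: fails — R20 and R20 but 0 and 0 have no common successor.
C: fails — R04 and R04 but 4 and 4 have no common successor.
D: fails — R22 and R21 but 2 and 1 have no common successor.
E: ✓.
Valid on: E.

E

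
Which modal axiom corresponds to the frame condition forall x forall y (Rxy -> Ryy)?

This is shift-reflexivity; the standard corresponding axiom is T□: □(□ψ → ψ).
Suppose □(□ψ→ψ) is valid. Take Rxy and set V(ψ)={w : Ryw}. Then at y, □ψ holds; since □(□ψ→ψ) at x, □ψ→ψ at y, so ψ at y, i.e. Ryy.

□(□ψ → ψ)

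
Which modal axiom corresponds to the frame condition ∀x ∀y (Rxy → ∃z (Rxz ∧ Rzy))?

The condition is density. The C4 schema □□q → □q defines it.
Suppose □□q→□q is valid. Take Rxy and set V(q)={w : xR²w}. Then □□q at x, so □q at x, so q at y, i.e. ∃z(Rxz∧Rzy).

□□q → □q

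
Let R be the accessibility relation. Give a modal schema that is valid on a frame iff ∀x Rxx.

This is reflexivity; the standard corresponding axiom is T: □ψ → ψ.
Suppose □ψ→ψ is valid. At any x set V(ψ)={w : Rxw}. Then □ψ holds at x, so ψ holds at x, i.e. Rxx.

□ψ → ψ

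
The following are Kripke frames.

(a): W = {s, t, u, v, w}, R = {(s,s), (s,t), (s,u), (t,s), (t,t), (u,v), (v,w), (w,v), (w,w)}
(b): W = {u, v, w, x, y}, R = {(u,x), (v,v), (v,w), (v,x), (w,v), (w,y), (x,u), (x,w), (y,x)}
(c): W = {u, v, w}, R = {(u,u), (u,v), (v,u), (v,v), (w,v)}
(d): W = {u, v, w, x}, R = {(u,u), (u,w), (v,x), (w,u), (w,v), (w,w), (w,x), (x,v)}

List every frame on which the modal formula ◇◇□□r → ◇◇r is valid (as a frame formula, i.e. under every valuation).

(c), (d)

This is the axiom for a generalized confluence (Geach) condition; its first-order frame correspondent is ∀x ∀y (xR²y → ∃w (yR²w ∧ xR²w)).
(a): fails — sR²u but no w* with uR²w* and sR²w*.
(b): fails — xR²y but no t with yR²t and xR²t.
(c): satisfies the condition.
(d): satisfies the condition.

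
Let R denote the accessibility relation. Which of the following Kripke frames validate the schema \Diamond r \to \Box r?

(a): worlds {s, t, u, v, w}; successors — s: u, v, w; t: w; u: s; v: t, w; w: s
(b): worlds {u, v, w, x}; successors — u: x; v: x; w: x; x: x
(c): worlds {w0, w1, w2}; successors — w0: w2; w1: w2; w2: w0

The schema corresponds to partial functionality: \forall x \forall y \forall z (Rxy \wedge Rxz \to y = z).
(a): fails — s sees both u and v.
(b): holds.
(c): holds.

(b), (c)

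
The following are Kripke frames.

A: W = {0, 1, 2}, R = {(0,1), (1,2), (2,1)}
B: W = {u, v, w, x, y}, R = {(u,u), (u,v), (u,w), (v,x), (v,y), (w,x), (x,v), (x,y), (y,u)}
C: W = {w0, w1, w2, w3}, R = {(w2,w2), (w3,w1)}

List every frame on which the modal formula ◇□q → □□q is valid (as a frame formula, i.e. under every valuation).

A, C

This is the axiom for a generalized confluence (Geach) condition; its first-order frame correspondent is ∀x ∀y ∀z ((xRy ∧ xR²z) → ∃w (yRw ∧ z = w)).
A: condition met.
B: fails — uRu, uR²x but no t with uRt and x=t.
C: condition met.
Valid on: A, C.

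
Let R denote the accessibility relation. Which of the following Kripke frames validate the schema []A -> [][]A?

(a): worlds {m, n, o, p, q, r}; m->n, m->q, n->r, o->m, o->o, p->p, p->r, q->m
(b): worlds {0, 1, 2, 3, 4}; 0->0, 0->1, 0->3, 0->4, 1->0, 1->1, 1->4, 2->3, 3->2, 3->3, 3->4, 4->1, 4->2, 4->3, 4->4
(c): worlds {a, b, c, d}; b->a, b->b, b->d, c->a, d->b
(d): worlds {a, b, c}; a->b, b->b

The schema corresponds to transitivity: forall x forall y forall z (Rxy & Ryz -> Rxz).
(a): fails — Rom and Rmq but not Roq.
(b): fails — R10 and R03 but not R13.
(c): fails — Rdb and Rba but not Rda.
(d): condition met.

(d)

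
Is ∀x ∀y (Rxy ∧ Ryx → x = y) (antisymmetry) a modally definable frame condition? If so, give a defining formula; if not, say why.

Not modally definable

Any modally definable frame class is closed under surjective bounded morphisms.
The 8-cycle (worlds w0,w1,w2,w3,w4,w5,w6,w7 with w0→w1→w2→w3→w4→w5→w6→w7→w0) is antisymmetric. Sending even-indexed worlds to • and odd-indexed worlds to ∘ is a surjective bounded morphism onto the two-world frame with •↔∘, which is not antisymmetric.
So the class is not modally definable.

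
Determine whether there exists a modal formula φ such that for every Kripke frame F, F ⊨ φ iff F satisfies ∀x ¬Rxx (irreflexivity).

Not definable by any modal formula

If a class were modally definable it would be closed under surjective bounded morphisms (Goldblatt–Thomason).
The 2-cycle (worlds s,t with s→t→s) is irreflexive, and the map sending every world to a single reflexive point • is a surjective bounded morphism (forth: every edge maps to (•,•); back: every world has a successor). So any modal formula valid on the 2-cycle is also valid on the reflexive point, which is not irreflexive.
So the class is not modally definable.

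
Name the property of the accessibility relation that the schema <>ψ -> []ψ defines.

Suppose ◇ψ→□ψ is valid. Take Rxy, Rxz and set V(ψ)={y}. Then ◇ψ at x, so □ψ at x, so ψ at z, i.e. z=y.

Partial functionality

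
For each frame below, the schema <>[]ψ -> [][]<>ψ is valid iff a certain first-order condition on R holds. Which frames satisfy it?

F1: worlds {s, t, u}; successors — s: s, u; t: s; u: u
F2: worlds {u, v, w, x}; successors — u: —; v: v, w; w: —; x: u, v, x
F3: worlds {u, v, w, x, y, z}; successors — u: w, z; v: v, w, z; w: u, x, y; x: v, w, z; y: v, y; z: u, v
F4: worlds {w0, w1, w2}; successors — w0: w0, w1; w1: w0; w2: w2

F1, F4

This is the axiom for a generalized confluence (Geach) condition; its first-order frame correspondent is forall x forall y forall z ((xRy & x R^2 z) -> exists w (yRw & zRw)).
F1: condition met.
F2: fails — vRv, vR²w but no t with vRt and wRt.
F3: fails — uRw, uR²u but no t with wRt and uRt.
F4: condition met.
Valid on: F1, F4.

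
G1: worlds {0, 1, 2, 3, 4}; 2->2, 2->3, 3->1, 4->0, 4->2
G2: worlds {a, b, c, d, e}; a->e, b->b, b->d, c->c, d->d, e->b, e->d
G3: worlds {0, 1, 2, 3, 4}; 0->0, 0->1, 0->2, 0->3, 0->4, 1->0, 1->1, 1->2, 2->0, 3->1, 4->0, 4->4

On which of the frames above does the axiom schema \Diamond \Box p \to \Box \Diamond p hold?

G2

This is the axiom for convergence; its first-order frame correspondent is \forall x \forall y \forall z (Rxy \wedge Rxz \to \exists w (Ryw \wedge Rzw)).
G1: fails — R23 and R22 but 3 and 2 have no common successor.
G2: ✓.
G3: fails — R02 and R03 but 2 and 3 have no common successor.
Valid on: G2.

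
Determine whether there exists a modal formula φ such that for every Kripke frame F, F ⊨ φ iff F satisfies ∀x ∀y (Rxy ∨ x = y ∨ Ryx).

Any modally definable frame class is closed under disjoint unions.
Take 4 disjoint single-world reflexive frames: each is trivially connected, but their disjoint union has 4 worlds with no edge between distinct components, so it is not connected.
So the class is not modally definable.

Not definable by any modal formula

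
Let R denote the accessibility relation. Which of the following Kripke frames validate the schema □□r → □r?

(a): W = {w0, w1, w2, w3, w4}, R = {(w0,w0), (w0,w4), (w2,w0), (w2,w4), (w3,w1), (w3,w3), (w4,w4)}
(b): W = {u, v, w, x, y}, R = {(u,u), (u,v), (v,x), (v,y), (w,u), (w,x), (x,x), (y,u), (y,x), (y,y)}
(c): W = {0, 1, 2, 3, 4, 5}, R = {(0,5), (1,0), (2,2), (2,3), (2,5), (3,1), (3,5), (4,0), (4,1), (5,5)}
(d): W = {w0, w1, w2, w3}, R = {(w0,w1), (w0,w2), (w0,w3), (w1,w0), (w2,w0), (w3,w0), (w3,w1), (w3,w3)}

(a), (b)

Frame correspondent (Sahlqvist): ∀x ∀y (Rxy → ∃z (Rxz ∧ Rzy)) — i.e. density.
(a): satisfies the condition.
(b): satisfies the condition.
(c): fails — R10 but no z with R1z and Rz0.
(d): fails — Rw1w0 but no z with Rw1z and Rzw0.
Valid on: (a), (b).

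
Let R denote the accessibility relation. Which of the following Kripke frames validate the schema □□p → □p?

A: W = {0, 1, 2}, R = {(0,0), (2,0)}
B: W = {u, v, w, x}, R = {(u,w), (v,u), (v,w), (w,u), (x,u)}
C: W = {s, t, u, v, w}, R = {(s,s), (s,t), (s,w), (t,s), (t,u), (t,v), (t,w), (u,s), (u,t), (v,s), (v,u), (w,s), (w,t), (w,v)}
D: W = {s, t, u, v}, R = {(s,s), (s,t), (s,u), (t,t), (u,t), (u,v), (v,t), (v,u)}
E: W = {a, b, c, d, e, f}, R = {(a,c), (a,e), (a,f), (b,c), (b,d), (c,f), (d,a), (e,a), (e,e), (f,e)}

A

This is the axiom for density; its first-order frame correspondent is ∀x ∀y (Rxy → ∃z (Rxz ∧ Rzy)).
A: ✓.
B: fails — Ruw but no z with Ruz and Rzw.
C: fails — Rvu but no z with Rvz and Rzu.
D: fails — Ruv but no z with Ruz and Rzv.
E: fails — Rbc but no z with Rbz and Rzc.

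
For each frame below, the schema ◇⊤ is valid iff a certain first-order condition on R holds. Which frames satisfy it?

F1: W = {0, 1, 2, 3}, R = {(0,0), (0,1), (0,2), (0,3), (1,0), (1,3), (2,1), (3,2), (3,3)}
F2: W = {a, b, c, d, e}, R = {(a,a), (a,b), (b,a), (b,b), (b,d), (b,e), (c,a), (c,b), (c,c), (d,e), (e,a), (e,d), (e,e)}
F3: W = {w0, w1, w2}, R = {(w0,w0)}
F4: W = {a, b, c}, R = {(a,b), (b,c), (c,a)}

F1, F2, F4

Frame correspondent (Sahlqvist): ∀x ∃y Rxy — i.e. seriality.
F1: condition met.
F2: condition met.
F3: fails — world w1 has no successor.
F4: condition met.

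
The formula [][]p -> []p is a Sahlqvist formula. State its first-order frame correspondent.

This schema is the C4 axiom.
It corresponds to density: forall x forall y (Rxy -> exists z (Rxz & Rzy)).

density: forall x forall y (Rxy -> exists z (Rxz & Rzy))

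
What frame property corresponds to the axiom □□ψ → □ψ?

density

Suppose □□ψ→□ψ is valid. Take Rxy and set V(ψ)={w : xR²w}. Then □□ψ at x, so □ψ at x, so ψ at y, i.e. ∃z(Rxz∧Rzy).
Conversely, any frame satisfying ∀x ∀y (Rxy → ∃z (Rxz ∧ Rzy)) validates the schema.
Frame condition: ∀x ∀y (Rxy → ∃z (Rxz ∧ Rzy)).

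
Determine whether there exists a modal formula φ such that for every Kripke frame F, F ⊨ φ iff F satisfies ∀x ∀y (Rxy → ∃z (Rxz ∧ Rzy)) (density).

The condition is density. A defining modal formula is □□q → □q.
Suppose □□q→□q is valid. Take Rxy and set V(q)={w : xR²w}. Then □□q at x, so □q at x, so q at y, i.e. ∃z(Rxz∧Rzy).

Yes, by □□q → □q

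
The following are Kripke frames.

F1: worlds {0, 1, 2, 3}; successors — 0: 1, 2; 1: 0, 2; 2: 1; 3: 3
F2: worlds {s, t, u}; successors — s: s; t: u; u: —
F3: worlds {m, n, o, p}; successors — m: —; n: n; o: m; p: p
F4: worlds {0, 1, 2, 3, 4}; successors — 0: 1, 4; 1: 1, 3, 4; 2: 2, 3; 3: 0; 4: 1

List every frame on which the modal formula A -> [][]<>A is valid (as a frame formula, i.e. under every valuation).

Frame correspondent (Sahlqvist): forall x forall z (x R^2 z -> exists w (x = w & zRw)) — i.e. a generalized confluence (Geach) condition.
F1: fails — 0R²0 but no w with 0=w and 0Rw.
F2: condition met.
F3: condition met.
F4: fails — 0R²1 but no w with 0=w and 1Rw.

F2, F3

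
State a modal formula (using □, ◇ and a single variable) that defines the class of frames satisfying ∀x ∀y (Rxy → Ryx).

q → □◇q

The condition is symmetry. The B schema q → □◇q defines it.
Suppose q→□◇q is valid. Take Rxy and set V(q)={x}. Then q at x, so □◇q at x, so ◇q at y, so some z with Ryz has q; z=x, i.e. Ryx.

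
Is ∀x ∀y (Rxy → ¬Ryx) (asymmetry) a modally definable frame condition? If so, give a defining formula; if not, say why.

If a class were modally definable it would be closed under surjective bounded morphisms (Goldblatt–Thomason).
The 5-cycle (worlds s,t,u,v,w with s→t→u→v→w→s) is asymmetric. Mapping every world to a single reflexive point • is a surjective bounded morphism, and the reflexive point is not asymmetric (R•• but asymmetry requires ¬R••).
So the class is not modally definable.

Not definable by any modal formula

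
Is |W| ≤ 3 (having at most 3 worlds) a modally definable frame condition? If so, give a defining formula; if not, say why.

No

Modal frame validity is preserved under disjoint unions.
Any modal formula valid on each of 4 disjoint one-world frames is valid on their disjoint union (validity is preserved under disjoint unions). Each one-world frame has |W|=1≤3, but the union has |W|=4.
So no modal formula (or set of formulas) defines exactly the |W|≤3 frames.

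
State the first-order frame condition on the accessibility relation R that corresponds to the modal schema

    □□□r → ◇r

∀x ∃w (xR³w ∧ xRw)

This is a Sahlqvist (Geach-type) schema ◇^0□^3r → □^0◇^1r.
Minimal-valuation argument: fix x; take any y with xR^0y and any z with xR^0z. Set V(r) to the set of worlds R-reachable from y in exactly 3 steps. Then □^3r holds at y, so the antecedent holds at x; validity forces ◇^1r at z, giving a w with zR^1w and yR^3w.
First-order correspondent: ∀x ∃w (xR³w ∧ xRw).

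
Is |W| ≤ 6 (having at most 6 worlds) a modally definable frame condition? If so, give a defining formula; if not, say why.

Not definable by any modal formula

If a class were modally definable it would be closed under disjoint unions (Goldblatt–Thomason).
Any modal formula valid on each of 7 disjoint one-world frames is valid on their disjoint union (validity is preserved under disjoint unions). Each one-world frame has |W|=1≤6, but the union has |W|=7.
So no modal formula (or set of formulas) defines exactly the |W|≤6 frames.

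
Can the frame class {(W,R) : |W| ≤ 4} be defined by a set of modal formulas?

If a class were modally definable it would be closed under disjoint unions (Goldblatt–Thomason).
Any modal formula valid on each of 5 disjoint one-world frames is valid on their disjoint union (validity is preserved under disjoint unions). Each one-world frame has |W|=1≤4, but the union has |W|=5.
So the class is not modally definable.

No — not modally definable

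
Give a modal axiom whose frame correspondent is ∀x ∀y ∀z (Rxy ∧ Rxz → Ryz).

◇ψ → □◇ψ

This is the Euclidean property; the standard corresponding axiom is 5: ◇ψ → □◇ψ.
Suppose ◇ψ→□◇ψ is valid. Take Rxy, Rxz and set V(ψ)={y}. Then ◇ψ at x, so □◇ψ at x, so ◇ψ at z, so some w with Rzw has ψ; w=y, i.e. Rzy. By symmetry of the argument, Ryz.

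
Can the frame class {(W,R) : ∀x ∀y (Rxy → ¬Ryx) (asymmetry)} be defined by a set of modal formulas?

Modal frame validity is preserved under surjective bounded morphisms.
The 5-cycle (worlds a,b,c,d,e with a→b→c→d→e→a) is asymmetric. Mapping every world to a single reflexive point • is a surjective bounded morphism, and the reflexive point is not asymmetric (R•• but asymmetry requires ¬R••).
So the class is not modally definable.

No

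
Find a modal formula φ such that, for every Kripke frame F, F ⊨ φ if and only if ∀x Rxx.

A defining formula is □s → s (the T axiom).
Suppose □s→s is valid. At any x set V(s)={w : Rxw}. Then □s holds at x, so s holds at x, i.e. Rxx.

□s → s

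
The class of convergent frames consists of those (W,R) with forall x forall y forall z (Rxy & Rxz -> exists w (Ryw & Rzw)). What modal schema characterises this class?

◇□r → □◇r

A defining formula is ◇□r → □◇r (the .2 axiom).
Suppose ◇□r→□◇r is valid. Take Rxy, Rxz and set V(r)={w : Ryw}. Then □r at y so ◇□r at x, so □◇r at x, so ◇r at z, giving w with Rzw and Ryw.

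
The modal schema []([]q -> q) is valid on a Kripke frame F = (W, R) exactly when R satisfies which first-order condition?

Shift-reflexivity

This schema is the T□ axiom.
It corresponds to shift-reflexivity: forall x forall y (Rxy -> Ryy).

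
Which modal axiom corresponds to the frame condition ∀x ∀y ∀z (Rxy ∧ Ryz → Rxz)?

A defining formula is □q → □□q (the 4 axiom).
Suppose □q→□□q is valid. Take Rxy, Ryz and set V(q)={w : Rxw}. Then □q at x, so □□q at x, so □q at y, so q at z, i.e. Rxz.

□q → □□q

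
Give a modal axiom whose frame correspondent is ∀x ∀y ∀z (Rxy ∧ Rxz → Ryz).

◇q → □◇q

This is the Euclidean property; the standard corresponding axiom is 5: ◇q → □◇q.
Suppose ◇q→□◇q is valid. Take Rxy, Rxz and set V(q)={y}. Then ◇q at x, so □◇q at x, so ◇q at z, so some w with Rzw has q; w=y, i.e. Rzy. By symmetry of the argument, Ryz.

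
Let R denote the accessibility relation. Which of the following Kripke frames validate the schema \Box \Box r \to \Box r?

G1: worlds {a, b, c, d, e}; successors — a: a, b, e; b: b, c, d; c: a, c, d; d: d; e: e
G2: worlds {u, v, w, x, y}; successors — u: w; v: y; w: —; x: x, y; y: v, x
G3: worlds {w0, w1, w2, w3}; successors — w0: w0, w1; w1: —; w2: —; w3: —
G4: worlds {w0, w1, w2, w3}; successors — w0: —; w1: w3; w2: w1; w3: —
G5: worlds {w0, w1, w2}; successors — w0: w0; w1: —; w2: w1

G1, G3

This is the axiom for density; its first-order frame correspondent is \forall x \forall y (Rxy \to \exists z (Rxz \wedge Rzy)).
G1: ✓.
G2: fails — Ruw but no z with Ruz and Rzw.
G3: ✓.
G4: fails — Rw1w3 but no z with Rw1z and Rzw3.
G5: fails — Rw2w1 but no z with Rw2z and Rzw1.
Valid on: G1, G3.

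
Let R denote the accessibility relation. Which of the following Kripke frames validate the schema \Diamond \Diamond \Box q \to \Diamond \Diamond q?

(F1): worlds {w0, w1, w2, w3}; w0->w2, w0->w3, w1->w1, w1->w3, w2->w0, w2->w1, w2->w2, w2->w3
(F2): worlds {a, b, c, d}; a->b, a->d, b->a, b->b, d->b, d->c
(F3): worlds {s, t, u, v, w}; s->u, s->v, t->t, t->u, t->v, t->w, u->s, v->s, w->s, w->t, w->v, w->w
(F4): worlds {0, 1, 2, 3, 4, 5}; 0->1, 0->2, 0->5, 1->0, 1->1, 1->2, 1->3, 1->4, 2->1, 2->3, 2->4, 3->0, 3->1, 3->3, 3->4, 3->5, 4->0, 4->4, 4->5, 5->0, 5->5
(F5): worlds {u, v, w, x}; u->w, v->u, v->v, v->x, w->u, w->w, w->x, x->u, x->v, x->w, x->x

(F4), (F5)

The schema corresponds to a generalized confluence (Geach) condition: \forall x \forall y (x R^2 y \to \exists w (yRw \wedge x R^2 w)).
(F1): fails — w0R²w3 but no w with w3Rw and w0R²w.
(F2): fails — aR²c but no w with cRw and aR²w.
(F3): fails — sR²s but no w* with sRw* and sR²w*.
(F4): condition met.
(F5): condition met.
Valid on: (F4), (F5).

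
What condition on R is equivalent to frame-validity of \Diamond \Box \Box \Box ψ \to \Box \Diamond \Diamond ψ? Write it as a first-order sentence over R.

This is a Sahlqvist (Geach-type) schema ◇^1□^3ψ → □^1◇^2ψ.
Minimal-valuation argument: fix x; take any y with xR^1y and any z with xR^1z. Set V(ψ) to the set of worlds R-reachable from y in exactly 3 steps. Then □^3ψ holds at y, so the antecedent holds at x; validity forces ◇^2ψ at z, giving a w with zR^2w and yR^3w.
First-order correspondent: \forall x \forall y \forall z ((xRy \wedge xRz) \to \exists w (y R^3 w \wedge z R^2 w)).

\forall x \forall y \forall z ((xRy \wedge xRz) \to \exists w (y R^3 w \wedge z R^2 w))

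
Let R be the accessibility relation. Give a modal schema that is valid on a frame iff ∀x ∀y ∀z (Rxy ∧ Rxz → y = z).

◇ψ → □ψ

The condition is partial functionality. The CD schema ◇ψ → □ψ defines it.
Suppose ◇ψ→□ψ is valid. Take Rxy, Rxz and set V(ψ)={y}. Then ◇ψ at x, so □ψ at x, so ψ at z, i.e. z=y.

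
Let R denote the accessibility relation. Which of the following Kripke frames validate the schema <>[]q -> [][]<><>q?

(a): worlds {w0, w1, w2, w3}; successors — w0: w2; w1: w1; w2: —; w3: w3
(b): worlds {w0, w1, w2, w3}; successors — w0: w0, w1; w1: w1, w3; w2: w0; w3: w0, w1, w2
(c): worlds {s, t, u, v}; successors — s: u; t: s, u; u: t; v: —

This is the axiom for a generalized confluence (Geach) condition; its first-order frame correspondent is forall x forall y forall z ((xRy & x R^2 z) -> exists w (yRw & z R^2 w)).
(a): condition met.
(b): condition met.
(c): fails — tRu, tR²u but no w with uRw and uR²w.

(a), (b)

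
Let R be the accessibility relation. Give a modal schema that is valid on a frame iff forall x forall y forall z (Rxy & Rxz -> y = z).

◇r → □r

A defining formula is ◇r → □r (the CD axiom).
Suppose ◇r→□r is valid. Take Rxy, Rxz and set V(r)={y}. Then ◇r at x, so □r at x, so r at z, i.e. z=y.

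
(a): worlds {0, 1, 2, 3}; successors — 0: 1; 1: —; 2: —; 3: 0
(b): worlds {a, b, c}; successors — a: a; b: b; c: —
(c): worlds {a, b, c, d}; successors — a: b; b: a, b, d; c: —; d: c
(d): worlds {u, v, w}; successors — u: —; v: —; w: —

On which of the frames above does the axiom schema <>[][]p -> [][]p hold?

(b), (d)

The schema corresponds to a generalized confluence (Geach) condition: forall x forall y forall z ((xRy & x R^2 z) -> exists w (y R^2 w & z = w)).
(a): fails — 3R0, 3R²1 but no w with 0R²w and 1=w.
(b): satisfies the condition.
(c): fails — bRa, bR²c but no w with aR²w and c=w.
(d): satisfies the condition.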